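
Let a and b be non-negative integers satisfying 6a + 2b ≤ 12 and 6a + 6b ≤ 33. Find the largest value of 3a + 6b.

30

(a,b)=(0,5): 6·0+2·5=10≤12, 6·0+6·5=30≤33, objective 30.
(a,b)=(0,4): 6·0+2·4=8≤12, 6·0+6·4=24≤33, objective 24.
The best lattice point is (0,5), giving 30.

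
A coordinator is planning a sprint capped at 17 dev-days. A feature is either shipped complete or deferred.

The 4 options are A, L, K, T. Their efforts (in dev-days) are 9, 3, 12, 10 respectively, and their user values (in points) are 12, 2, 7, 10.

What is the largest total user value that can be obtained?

Allowing fractional choices, the relaxed optimum would be about 20.0, but features are indivisible.
A: effort 9 ≤ 17, user value 12.
A + L: effort 9 + 3 = 12 ≤ 17, user value 12 + 2 = 14.
L + T: effort 3 + 10 = 13 ≤ 17, user value 2 + 10 = 12.
Best is A and L with total user value 14.

14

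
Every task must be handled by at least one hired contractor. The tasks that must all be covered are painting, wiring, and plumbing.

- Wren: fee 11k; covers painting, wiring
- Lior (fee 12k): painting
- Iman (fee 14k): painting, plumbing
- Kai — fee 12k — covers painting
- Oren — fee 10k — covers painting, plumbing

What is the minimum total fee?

Choose Wren and Oren: together they cover painting, wiring, plumbing — every task.
Total fee: 11 + 10 = 21.
No cover costs less than 21.

21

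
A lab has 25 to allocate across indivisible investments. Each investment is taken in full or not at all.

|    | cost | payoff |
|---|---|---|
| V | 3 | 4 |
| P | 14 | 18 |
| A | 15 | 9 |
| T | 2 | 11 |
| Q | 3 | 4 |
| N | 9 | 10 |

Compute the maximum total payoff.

Treat it as a binary knapsack problem.
Take P, T, and N: cost 14 + 2 + 9 = 25 ≤ 25, payoff 18 + 11 + 10 = 39.
No other feasible combination does better.

39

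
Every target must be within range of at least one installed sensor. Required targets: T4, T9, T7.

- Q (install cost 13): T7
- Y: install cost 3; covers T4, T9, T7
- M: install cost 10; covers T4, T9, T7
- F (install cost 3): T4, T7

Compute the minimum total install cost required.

Y alone covers T4, T9, T7 — every target.
Total install cost: 3.
No cover costs less than 3.

3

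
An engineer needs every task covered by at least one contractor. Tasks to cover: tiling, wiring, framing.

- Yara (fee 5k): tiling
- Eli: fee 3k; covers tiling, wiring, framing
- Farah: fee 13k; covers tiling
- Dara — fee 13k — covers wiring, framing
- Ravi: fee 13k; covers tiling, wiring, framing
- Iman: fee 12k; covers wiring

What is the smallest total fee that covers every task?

This is a weighted set-cover instance.
Eli alone covers tiling, wiring, framing — every task.
Total fee: 3.
No cover costs less than 3.

3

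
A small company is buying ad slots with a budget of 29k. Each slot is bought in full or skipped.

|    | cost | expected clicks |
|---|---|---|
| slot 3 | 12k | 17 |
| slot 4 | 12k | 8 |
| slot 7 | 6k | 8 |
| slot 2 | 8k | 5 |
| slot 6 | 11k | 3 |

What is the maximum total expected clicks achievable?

30

This is an integer program with binary decision variables.
Take slot 3, slot 7, and slot 2: cost 12 + 6 + 8 = 26 ≤ 29, expected clicks 17 + 8 + 5 = 30.
No other feasible combination does better.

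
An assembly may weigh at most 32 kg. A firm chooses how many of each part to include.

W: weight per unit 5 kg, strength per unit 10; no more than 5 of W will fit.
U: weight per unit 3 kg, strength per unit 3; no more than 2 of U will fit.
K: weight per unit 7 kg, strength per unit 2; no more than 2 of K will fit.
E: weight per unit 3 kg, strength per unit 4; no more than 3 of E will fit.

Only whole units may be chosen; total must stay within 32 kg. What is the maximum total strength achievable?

This is a bounded integer knapsack.
5×W, 1×U, and 1×E: weight 31 ≤ 32, strength 5·10 + 1·3 + 1·4 = 57.
5×W and 2×E: weight 31 ≤ 32, strength 5·10 + 2·4 = 58.
Best is 58.

58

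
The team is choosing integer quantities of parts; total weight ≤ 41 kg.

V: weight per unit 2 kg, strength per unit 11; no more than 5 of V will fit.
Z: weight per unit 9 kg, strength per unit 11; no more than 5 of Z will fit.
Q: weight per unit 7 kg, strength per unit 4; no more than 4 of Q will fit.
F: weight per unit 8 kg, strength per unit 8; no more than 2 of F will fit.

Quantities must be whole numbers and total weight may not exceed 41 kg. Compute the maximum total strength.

V has the best ratio (11/2); taking only V gives at most 5×11 = 55 (stopped by the supply cap of 5).
Mixing does better — 5×V and 3×Z: weight 37 ≤ 41, strength 5·11 + 3·11 = 88.

88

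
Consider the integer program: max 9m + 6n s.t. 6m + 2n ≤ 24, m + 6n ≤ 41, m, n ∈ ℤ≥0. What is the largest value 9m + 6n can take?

(m,n)=(2,6) is feasible, giving 54.
(m,n)=(2,5) is feasible, giving 48.
(m,n)=(1,6) is feasible, giving 45.
No feasible integer point exceeds 54.

54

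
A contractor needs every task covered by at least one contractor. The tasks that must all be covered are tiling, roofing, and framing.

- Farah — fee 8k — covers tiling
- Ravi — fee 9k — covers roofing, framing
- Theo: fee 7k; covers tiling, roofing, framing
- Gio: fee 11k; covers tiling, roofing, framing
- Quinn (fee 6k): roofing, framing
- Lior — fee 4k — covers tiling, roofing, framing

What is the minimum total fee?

Lior alone covers tiling, roofing, framing — every task.
Total fee: 4.

4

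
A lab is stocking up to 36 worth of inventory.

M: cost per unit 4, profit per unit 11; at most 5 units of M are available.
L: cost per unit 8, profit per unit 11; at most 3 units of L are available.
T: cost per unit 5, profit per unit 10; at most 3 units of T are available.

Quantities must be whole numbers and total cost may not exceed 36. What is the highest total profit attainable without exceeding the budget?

85

This is a bounded integer knapsack.
M has the best ratio (11/4); taking only M gives at most 5×11 = 55 (stopped by the supply cap of 5).
Mixing does better — 5×M and 3×T: cost 35 ≤ 36, profit 5·11 + 3·10 = 85.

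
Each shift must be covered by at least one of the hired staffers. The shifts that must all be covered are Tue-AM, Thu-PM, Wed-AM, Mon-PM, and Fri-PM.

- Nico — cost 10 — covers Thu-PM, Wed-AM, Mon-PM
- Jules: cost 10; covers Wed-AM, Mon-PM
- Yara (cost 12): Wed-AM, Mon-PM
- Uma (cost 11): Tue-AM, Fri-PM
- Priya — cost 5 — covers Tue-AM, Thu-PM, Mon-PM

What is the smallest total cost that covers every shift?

21

Choose Nico and Uma: together they cover Tue-AM, Thu-PM, Wed-AM, Mon-PM, Fri-PM — every shift.
Total cost: 10 + 11 = 21.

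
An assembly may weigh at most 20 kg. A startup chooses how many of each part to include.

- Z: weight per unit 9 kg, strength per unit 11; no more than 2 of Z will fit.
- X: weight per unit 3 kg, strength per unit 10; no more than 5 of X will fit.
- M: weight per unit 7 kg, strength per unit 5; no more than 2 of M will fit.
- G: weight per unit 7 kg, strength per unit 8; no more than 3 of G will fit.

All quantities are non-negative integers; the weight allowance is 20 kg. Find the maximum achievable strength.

Take 5×X: weight 15 ≤ 20, strength 5·10 = 50.
X has the best ratio (10/3) and is taken to its limit of 5; remaining capacity is filled optimally with the others.

50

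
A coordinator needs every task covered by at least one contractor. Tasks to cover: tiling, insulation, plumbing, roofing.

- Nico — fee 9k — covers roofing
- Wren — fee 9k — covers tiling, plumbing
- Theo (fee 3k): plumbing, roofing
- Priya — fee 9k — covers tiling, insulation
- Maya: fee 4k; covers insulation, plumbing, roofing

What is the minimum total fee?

The greedy cost-per-new-task heuristic would pick Maya and Wren for 13, but a cheaper cover exists.
Choose Theo and Priya: together they cover tiling, insulation, plumbing, roofing — every task.
Total fee: 3 + 9 = 12.
No cover costs less than 12.

12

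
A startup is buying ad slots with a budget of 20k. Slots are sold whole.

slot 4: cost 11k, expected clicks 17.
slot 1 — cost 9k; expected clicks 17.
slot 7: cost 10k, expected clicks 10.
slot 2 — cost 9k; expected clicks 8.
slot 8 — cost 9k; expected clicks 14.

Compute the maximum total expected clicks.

34

Treat it as a binary knapsack problem.
Allowing fractional choices, the relaxed optimum would be about 34.1, but ad slots are indivisible.
slot 1 + slot 8: cost 9 + 9 = 18 ≤ 20, expected clicks 17 + 14 = 31.
slot 4 + slot 8: cost 11 + 9 = 20 ≤ 20, expected clicks 17 + 14 = 31.
slot 4 + slot 1: cost 11 + 9 = 20 ≤ 20, expected clicks 17 + 17 = 34.
Best is slot 4 and slot 1 with total expected clicks 34.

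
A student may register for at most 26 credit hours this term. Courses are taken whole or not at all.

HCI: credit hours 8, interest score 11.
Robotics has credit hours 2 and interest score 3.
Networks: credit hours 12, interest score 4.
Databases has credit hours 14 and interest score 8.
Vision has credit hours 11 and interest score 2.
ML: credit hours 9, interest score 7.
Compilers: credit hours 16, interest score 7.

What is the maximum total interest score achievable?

Take HCI, Robotics, and Databases: credit hours 8 + 2 + 14 = 24 ≤ 26, interest score 11 + 3 + 8 = 22.
No other feasible combination does better.

22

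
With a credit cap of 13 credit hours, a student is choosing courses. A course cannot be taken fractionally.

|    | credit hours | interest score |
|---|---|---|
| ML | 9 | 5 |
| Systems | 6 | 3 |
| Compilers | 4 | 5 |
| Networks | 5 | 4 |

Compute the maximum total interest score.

10

Allowing fractional choices, the relaxed optimum would be about 11.2, but courses are indivisible.
ML + Compilers: credit hours 9 + 4 = 13 ≤ 13, interest score 5 + 5 = 10.
Compilers + Networks: credit hours 4 + 5 = 9 ≤ 13, interest score 5 + 4 = 9.
Systems + Compilers: credit hours 6 + 4 = 10 ≤ 13, interest score 3 + 5 = 8.
Best is ML and Compilers with total interest score 10.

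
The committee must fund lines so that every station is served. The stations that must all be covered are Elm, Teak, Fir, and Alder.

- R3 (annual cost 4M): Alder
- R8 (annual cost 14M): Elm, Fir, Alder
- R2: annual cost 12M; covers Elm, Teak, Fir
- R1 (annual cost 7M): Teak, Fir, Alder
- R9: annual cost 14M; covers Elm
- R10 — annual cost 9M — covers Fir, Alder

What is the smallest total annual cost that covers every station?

16

The greedy cost-per-new-station heuristic would pick R1 and R2 for 19, but a cheaper cover exists.
Choose R3 and R2: together they cover Elm, Teak, Fir, Alder — every station.
Total annual cost: 4 + 12 = 16.
No cover costs less than 16.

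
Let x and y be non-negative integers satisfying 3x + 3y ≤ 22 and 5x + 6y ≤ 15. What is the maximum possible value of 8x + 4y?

24

(x,y)=(3,0): 3·3+3·0=9≤22, 5·3+6·0=15≤15, objective 24.
(x,y)=(2,0): 3·2+3·0=6≤22, 5·2+6·0=10≤15, objective 16.
No feasible integer point exceeds 24.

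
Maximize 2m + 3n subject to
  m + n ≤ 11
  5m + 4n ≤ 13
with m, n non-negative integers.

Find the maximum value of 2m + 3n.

(m,n)=(0,3): 1·0+1·3=3≤11, 5·0+4·3=12≤13, objective 9.
(m,n)=(1,2): 1·1+1·2=3≤11, 5·1+4·2=13≤13, objective 8.
(m,n)=(0,2): 1·0+1·2=2≤11, 5·0+4·2=8≤13, objective 6.
No feasible integer point exceeds 9.

9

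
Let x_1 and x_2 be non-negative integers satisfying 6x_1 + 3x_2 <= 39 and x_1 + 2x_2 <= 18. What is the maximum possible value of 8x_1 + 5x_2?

59

The continuous relaxation peaks at (2.67, 7.67) with value 59.67; rounding to a feasible lattice point costs some objective.
(x_1,x_2)=(3,7) is feasible, giving 59.
(x_1,x_2)=(2,8) is feasible, giving 56.
(x_1,x_2)=(3,6) is feasible, giving 54.
No feasible integer point exceeds 59.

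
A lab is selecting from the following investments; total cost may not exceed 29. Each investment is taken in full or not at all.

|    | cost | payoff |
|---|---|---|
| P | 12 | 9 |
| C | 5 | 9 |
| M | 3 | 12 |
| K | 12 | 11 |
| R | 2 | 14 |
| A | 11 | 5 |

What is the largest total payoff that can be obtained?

Allowing fractional choices, the relaxed optimum would be about 51.2, but investments are indivisible.
P + M + K + R: cost 12 + 3 + 12 + 2 = 29 ≤ 29, payoff 9 + 12 + 11 + 14 = 46.
P + C + M + R: cost 12 + 5 + 3 + 2 = 22 ≤ 29, payoff 9 + 9 + 12 + 14 = 44.
C + M + K + R: cost 5 + 3 + 12 + 2 = 22 ≤ 29, payoff 9 + 12 + 11 + 14 = 46.
The maximum payoff is 46; one optimal choice is C, M, K, and R.

46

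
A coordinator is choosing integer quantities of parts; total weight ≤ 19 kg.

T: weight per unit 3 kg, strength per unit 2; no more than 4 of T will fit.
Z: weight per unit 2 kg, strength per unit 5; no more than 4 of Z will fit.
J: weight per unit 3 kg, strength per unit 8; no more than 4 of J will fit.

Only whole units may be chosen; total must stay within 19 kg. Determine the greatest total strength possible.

Take 3×Z and 4×J: weight 18 ≤ 19, strength 3·5 + 4·8 = 47.
J has the best ratio (8/3) and is taken to its limit of 4; remaining capacity is filled optimally with the others.

47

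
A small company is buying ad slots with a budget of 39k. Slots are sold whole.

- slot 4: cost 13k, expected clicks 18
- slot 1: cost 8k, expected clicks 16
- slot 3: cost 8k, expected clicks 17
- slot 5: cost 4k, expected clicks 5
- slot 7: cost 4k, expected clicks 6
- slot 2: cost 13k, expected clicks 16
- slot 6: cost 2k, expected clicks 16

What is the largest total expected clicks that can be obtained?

slot 4 + slot 1 + slot 3 + slot 7 + slot 6: cost 13 + 8 + 8 + 4 + 2 = 35 ≤ 39, expected clicks 18 + 16 + 17 + 6 + 16 = 73.
slot 4 + slot 1 + slot 3 + slot 5 + slot 7 + slot 6: cost 13 + 8 + 8 + 4 + 4 + 2 = 39 ≤ 39, expected clicks 18 + 16 + 17 + 5 + 6 + 16 = 78.
slot 1 + slot 3 + slot 5 + slot 7 + slot 2 + slot 6: cost 8 + 8 + 4 + 4 + 13 + 2 = 39 ≤ 39, expected clicks 16 + 17 + 5 + 6 + 16 + 16 = 76.
Best is slot 4, slot 1, slot 3, slot 5, slot 7, and slot 6 with total expected clicks 78.

78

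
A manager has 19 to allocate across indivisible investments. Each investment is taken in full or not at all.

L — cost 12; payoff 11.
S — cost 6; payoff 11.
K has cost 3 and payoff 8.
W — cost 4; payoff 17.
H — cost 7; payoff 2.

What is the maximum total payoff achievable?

36

Take S, K, and W: cost 6 + 3 + 4 = 13 ≤ 19, payoff 11 + 8 + 17 = 36.
No feasible combination exceeds this.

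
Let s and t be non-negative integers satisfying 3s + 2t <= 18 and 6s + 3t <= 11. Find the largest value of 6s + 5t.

(s,t)=(0,3): 3·0+2·3=6≤18, 6·0+3·3=9≤11, objective 15.
(s,t)=(0,2): 3·0+2·2=4≤18, 6·0+3·2=6≤11, objective 10.
No feasible integer point exceeds 15.

15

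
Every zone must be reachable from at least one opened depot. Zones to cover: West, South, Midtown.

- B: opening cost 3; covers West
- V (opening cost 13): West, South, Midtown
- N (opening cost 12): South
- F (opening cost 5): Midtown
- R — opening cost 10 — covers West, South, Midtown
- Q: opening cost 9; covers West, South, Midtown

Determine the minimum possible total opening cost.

9

The greedy cost-per-new-zone heuristic would pick B and Q for 12, but a cheaper cover exists.
Q alone covers West, South, Midtown — every zone.
Total opening cost: 9.
No cover costs less than 9.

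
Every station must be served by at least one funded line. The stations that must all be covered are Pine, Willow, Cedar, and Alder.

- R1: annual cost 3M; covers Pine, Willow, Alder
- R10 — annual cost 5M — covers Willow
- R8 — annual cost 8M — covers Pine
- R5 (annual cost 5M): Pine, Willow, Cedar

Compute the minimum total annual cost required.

Choose R1 and R5: together they cover Pine, Willow, Cedar, Alder — every station.
Total annual cost: 3 + 5 = 8.
No cover costs less than 8.

8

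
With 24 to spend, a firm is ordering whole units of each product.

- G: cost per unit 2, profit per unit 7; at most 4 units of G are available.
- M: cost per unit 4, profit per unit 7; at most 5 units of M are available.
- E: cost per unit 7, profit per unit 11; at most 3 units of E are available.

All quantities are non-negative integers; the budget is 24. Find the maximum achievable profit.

56

G has the best ratio (7/2); taking only G gives at most 4×7 = 28 (stopped by the supply cap of 4).
Mixing does better — 4×G and 4×M: cost 24 ≤ 24, profit 4·7 + 4·7 = 56.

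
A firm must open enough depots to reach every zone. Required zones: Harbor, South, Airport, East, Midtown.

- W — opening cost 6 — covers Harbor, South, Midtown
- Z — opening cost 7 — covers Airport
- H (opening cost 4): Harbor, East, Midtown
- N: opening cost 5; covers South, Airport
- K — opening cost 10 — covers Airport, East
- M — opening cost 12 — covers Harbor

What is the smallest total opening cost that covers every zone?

9

Choose H and N: together they cover Harbor, South, Airport, East, Midtown — every zone.
Total opening cost: 4 + 5 = 9.
No cover costs less than 9.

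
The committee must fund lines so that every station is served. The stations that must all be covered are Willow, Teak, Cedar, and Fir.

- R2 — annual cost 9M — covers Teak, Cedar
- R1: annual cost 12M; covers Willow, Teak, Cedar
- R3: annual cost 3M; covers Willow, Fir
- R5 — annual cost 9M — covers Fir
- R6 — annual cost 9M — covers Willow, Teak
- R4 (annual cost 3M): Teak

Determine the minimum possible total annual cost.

12

The greedy cost-per-new-station heuristic would pick R3, R4, and R2 for 15, but a cheaper cover exists.
Choose R2 and R3: together they cover Willow, Teak, Cedar, Fir — every station.
Total annual cost: 9 + 3 = 12.
No cover costs less than 12.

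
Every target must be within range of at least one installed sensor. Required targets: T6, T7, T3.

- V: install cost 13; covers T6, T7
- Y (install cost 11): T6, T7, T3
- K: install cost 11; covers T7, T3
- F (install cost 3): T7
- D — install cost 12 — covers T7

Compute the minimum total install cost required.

11

The greedy cost-per-new-target heuristic would pick F and Y for 14, but a cheaper cover exists.
Y alone covers T6, T7, T3 — every target.
Total install cost: 11.
No cover costs less than 11.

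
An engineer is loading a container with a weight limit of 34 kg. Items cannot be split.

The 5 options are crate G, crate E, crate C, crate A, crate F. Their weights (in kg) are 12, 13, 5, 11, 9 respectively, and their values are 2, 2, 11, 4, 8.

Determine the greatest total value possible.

Take crate C, crate A, and crate F: weight 5 + 11 + 9 = 25 ≤ 34, value 11 + 4 + 8 = 23.
No other feasible combination does better.

23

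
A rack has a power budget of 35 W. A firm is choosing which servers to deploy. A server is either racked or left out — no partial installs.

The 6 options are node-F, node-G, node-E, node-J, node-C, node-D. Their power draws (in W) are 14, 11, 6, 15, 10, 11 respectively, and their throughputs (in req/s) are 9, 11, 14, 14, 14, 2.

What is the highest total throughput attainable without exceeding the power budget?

42

node-E + node-J + node-C: power draw 6 + 15 + 10 = 31 ≤ 35, throughput 14 + 14 + 14 = 42.
node-G + node-E + node-C: power draw 11 + 6 + 10 = 27 ≤ 35, throughput 11 + 14 + 14 = 39.
Best is node-E, node-J, and node-C with total throughput 42.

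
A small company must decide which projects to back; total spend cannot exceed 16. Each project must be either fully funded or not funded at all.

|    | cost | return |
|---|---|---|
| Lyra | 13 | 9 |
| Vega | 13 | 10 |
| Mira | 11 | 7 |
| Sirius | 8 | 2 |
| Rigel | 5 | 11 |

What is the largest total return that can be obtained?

Allowing fractional choices, the relaxed optimum would be about 19.5, but projects are indivisible.
Rigel: cost 5 ≤ 16, return 11.
Sirius + Rigel: cost 8 + 5 = 13 ≤ 16, return 2 + 11 = 13.
Mira + Rigel: cost 11 + 5 = 16 ≤ 16, return 7 + 11 = 18.
Best is Mira and Rigel with total return 18.

18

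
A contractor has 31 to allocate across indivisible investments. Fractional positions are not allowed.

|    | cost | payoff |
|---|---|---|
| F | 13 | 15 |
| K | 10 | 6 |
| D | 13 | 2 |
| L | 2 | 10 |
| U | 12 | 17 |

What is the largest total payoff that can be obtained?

42

F + L + U: cost 13 + 2 + 12 = 27 ≤ 31, payoff 15 + 10 + 17 = 42.
K + L + U: cost 10 + 2 + 12 = 24 ≤ 31, payoff 6 + 10 + 17 = 33.
F + U: cost 13 + 12 = 25 ≤ 31, payoff 15 + 17 = 32.
Best is F, L, and U with total payoff 42.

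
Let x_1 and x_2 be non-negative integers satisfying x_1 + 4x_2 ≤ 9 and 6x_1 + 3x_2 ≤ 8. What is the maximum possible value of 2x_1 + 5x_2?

The continuous relaxation peaks at (0.238, 2.19) with value 11.43; rounding to a feasible lattice point costs some objective.
(x_1,x_2)=(0,2) is feasible, giving 10.
(x_1,x_2)=(0,1) is feasible, giving 5.
No feasible integer point exceeds 10.

10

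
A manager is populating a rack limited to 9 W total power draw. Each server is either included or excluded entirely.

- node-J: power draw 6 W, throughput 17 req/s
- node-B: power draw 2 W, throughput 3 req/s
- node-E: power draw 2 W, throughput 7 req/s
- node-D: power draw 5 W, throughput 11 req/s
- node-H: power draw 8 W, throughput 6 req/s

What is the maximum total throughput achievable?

This is an integer program with binary decision variables.
Take node-J and node-E: power draw 6 + 2 = 8 ≤ 9, throughput 17 + 7 = 24.
No other feasible combination does better.

24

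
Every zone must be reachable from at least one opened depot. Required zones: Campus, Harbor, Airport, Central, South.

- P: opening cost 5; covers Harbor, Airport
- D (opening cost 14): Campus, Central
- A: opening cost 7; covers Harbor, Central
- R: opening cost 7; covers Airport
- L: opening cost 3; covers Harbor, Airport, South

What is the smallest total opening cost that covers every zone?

Choose D and L: together they cover Campus, Harbor, Airport, Central, South — every zone.
Total opening cost: 14 + 3 = 17.
No cover costs less than 17.

17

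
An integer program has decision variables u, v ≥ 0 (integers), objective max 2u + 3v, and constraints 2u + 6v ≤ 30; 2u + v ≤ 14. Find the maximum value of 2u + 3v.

Relaxing integrality, the LP optimum is 20.40 at (u,v) = (5.4, 3.2), which is not an integer point.
(u,v)=(5,3): 2·5+6·3=28≤30, 2·5+1·3=13≤14, objective 19.
(u,v)=(6,2): 2·6+6·2=24≤30, 2·6+1·2=14≤14, objective 18.
(u,v)=(4,3): 2·4+6·3=26≤30, 2·4+1·3=11≤14, objective 17.
The best lattice point is (5,3), giving 19.

19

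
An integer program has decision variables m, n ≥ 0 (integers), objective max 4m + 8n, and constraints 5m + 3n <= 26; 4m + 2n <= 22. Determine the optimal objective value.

Relaxing integrality, the LP optimum is 69.33 at (m,n) = (0, 8.67), which is not an integer point.
(m,n)=(0,8): 5·0+3·8=24≤26, 4·0+2·8=16≤22, objective 64.
(m,n)=(1,7): 5·1+3·7=26≤26, 4·1+2·7=18≤22, objective 60.
Maximum is 64 at (m,n)=(0,8).

64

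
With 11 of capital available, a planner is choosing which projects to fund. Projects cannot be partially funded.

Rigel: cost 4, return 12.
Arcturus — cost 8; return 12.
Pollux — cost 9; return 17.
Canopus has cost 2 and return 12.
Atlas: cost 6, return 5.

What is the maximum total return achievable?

Pollux + Canopus: cost 9 + 2 = 11 ≤ 11, return 17 + 12 = 29.
Rigel + Canopus: cost 4 + 2 = 6 ≤ 11, return 12 + 12 = 24.
Best is Pollux and Canopus with total return 29.

29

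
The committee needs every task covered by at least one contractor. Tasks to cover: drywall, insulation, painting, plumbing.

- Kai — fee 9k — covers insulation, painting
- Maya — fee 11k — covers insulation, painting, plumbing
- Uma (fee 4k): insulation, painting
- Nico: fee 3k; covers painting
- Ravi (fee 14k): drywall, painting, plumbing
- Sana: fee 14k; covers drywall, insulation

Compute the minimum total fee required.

Choose Uma and Ravi: together they cover drywall, insulation, painting, plumbing — every task.
Total fee: 4 + 14 = 18.
No cover costs less than 18.

18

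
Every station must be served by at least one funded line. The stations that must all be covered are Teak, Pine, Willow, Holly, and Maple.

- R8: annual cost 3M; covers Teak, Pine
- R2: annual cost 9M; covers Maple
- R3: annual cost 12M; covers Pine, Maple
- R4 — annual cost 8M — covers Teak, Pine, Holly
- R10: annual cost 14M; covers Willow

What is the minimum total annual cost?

31

This is an integer covering problem.
The greedy cost-per-new-station heuristic would pick R8, R4, R2, and R10 for 34, but a cheaper cover exists.
Choose R2, R4, and R10: together they cover Teak, Pine, Willow, Holly, Maple — every station.
Total annual cost: 9 + 8 + 14 = 31.
No cover costs less than 31.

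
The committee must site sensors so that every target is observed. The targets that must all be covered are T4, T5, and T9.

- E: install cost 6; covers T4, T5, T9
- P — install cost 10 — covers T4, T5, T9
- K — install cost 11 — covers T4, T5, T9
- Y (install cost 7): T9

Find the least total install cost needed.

6

This is an integer covering problem.
E alone covers T4, T5, T9 — every target.
Total install cost: 6.
No cover costs less than 6.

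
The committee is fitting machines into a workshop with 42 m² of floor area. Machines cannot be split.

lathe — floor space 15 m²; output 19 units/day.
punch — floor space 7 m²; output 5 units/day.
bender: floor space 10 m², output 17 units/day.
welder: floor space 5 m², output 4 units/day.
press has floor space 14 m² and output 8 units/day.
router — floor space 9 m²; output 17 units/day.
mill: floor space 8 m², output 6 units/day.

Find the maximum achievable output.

Allowing fractional choices, the relaxed optimum would be about 59.2, but machines are indivisible.
lathe + punch + bender + router: floor space 15 + 7 + 10 + 9 = 41 ≤ 42, output 19 + 5 + 17 + 17 = 58.
lathe + bender + router + mill: floor space 15 + 10 + 9 + 8 = 42 ≤ 42, output 19 + 17 + 17 + 6 = 59.
lathe + bender + welder + router: floor space 15 + 10 + 5 + 9 = 39 ≤ 42, output 19 + 17 + 4 + 17 = 57.
Best is lathe, bender, router, and mill with total output 59.

59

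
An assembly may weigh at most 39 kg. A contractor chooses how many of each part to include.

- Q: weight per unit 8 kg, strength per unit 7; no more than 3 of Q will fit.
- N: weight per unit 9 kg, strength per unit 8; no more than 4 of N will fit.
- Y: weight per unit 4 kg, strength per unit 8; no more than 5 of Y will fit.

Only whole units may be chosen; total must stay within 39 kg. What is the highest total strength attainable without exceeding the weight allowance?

Y has the best ratio (8/4); taking only Y gives at most 5×8 = 40 (stopped by the supply cap of 5).
Mixing does better — 2×N and 5×Y: weight 38 ≤ 39, strength 2·8 + 5·8 = 56.

56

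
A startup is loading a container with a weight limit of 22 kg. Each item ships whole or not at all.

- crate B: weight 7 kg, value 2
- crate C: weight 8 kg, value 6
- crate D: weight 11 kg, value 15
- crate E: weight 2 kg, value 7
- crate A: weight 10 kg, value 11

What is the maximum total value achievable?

28

Allowing fractional choices, the relaxed optimum would be about 31.9, but items are indivisible.
crate D + crate A: weight 11 + 10 = 21 ≤ 22, value 15 + 11 = 26.
crate B + crate D + crate E: weight 7 + 11 + 2 = 20 ≤ 22, value 2 + 15 + 7 = 24.
crate C + crate D + crate E: weight 8 + 11 + 2 = 21 ≤ 22, value 6 + 15 + 7 = 28.
Best is crate C, crate D, and crate E with total value 28.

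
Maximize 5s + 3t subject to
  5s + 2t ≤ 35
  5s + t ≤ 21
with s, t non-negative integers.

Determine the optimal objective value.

51

(s,t)=(0,17): 5·0+2·17=34≤35, 5·0+1·17=17≤21, objective 51.
(s,t)=(0,16): 5·0+2·16=32≤35, 5·0+1·16=16≤21, objective 48.
Maximum is 51 at (s,t)=(0,17).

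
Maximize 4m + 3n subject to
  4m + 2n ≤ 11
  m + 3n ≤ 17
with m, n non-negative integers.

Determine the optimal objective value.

The continuous relaxation peaks at (0, 5.5) with value 16.50; rounding to a feasible lattice point costs some objective.
(m,n)=(0,5): 4·0+2·5=10≤11, 1·0+3·5=15≤17, objective 15.
(m,n)=(0,4): 4·0+2·4=8≤11, 1·0+3·4=12≤17, objective 12.
The best lattice point is (0,5), giving 15.

15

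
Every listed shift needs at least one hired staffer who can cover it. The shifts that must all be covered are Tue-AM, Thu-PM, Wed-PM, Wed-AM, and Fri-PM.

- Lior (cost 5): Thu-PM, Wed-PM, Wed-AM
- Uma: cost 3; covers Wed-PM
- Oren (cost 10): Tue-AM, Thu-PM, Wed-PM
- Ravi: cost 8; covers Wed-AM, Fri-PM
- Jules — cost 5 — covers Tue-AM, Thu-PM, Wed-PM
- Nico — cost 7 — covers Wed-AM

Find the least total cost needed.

The greedy cost-per-new-shift heuristic would pick Lior, Jules, and Ravi for 18, but a cheaper cover exists.
Choose Ravi and Jules: together they cover Tue-AM, Thu-PM, Wed-PM, Wed-AM, Fri-PM — every shift.
Total cost: 8 + 5 = 13.
No cover costs less than 13.

13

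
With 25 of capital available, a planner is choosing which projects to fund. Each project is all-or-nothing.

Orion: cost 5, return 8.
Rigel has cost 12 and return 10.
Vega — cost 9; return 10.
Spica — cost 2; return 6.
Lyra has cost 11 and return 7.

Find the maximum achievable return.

Allowing fractional choices, the relaxed optimum would be about 31.5, but projects are indivisible.
Rigel + Vega + Spica: cost 12 + 9 + 2 = 23 ≤ 25, return 10 + 10 + 6 = 26.
Orion + Vega + Spica: cost 5 + 9 + 2 = 16 ≤ 25, return 8 + 10 + 6 = 24.
Orion + Vega + Lyra: cost 5 + 9 + 11 = 25 ≤ 25, return 8 + 10 + 7 = 25.
Best is Rigel, Vega, and Spica with total return 26.

26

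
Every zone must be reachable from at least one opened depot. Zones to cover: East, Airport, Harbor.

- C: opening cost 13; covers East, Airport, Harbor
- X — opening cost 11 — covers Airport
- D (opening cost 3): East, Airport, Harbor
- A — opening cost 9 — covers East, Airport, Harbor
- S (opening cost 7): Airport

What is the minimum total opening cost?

3

D alone covers East, Airport, Harbor — every zone.
Total opening cost: 3.
No cover costs less than 3.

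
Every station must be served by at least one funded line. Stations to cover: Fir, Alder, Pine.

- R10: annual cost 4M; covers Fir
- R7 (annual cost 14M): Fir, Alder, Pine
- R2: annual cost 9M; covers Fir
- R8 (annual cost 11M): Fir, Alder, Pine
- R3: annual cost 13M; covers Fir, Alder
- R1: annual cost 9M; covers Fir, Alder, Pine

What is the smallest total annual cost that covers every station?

R1 alone covers Fir, Alder, Pine — every station.
Total annual cost: 9.
No cover costs less than 9.

9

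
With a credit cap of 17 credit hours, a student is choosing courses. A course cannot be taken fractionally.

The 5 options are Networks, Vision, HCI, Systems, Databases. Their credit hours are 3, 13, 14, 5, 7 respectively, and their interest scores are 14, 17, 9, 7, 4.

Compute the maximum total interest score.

31

This is a 0-1 knapsack instance.
Networks + Systems + Databases: credit hours 3 + 5 + 7 = 15 ≤ 17, interest score 14 + 7 + 4 = 25.
Networks + HCI: credit hours 3 + 14 = 17 ≤ 17, interest score 14 + 9 = 23.
Networks + Vision: credit hours 3 + 13 = 16 ≤ 17, interest score 14 + 17 = 31.
Best is Networks and Vision with total interest score 31.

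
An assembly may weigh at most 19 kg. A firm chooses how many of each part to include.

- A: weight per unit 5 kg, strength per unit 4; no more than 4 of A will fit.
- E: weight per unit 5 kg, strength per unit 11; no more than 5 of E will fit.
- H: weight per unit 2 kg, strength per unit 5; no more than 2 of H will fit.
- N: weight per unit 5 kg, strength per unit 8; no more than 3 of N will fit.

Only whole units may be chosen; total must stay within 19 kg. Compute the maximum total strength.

Take 3×E and 2×H: weight 19 ≤ 19, strength 3·11 + 2·5 = 43.
H has the best ratio (5/2) and is taken to its limit of 2; remaining capacity is filled optimally with the others.

43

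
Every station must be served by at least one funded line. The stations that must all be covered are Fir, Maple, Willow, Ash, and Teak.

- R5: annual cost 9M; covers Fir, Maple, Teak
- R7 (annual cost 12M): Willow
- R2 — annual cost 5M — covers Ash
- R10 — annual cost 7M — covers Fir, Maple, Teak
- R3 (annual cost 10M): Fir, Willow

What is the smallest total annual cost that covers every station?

22

This is a weighted set-cover instance.
Choose R2, R10, and R3: together they cover Fir, Maple, Willow, Ash, Teak — every station.
Total annual cost: 5 + 7 + 10 = 22.
No cover costs less than 22.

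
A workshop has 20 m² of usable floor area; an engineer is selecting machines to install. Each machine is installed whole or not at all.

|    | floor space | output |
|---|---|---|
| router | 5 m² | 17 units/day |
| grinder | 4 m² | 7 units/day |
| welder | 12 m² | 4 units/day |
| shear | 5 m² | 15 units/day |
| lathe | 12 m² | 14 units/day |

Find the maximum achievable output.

39

Take router, grinder, and shear: floor space 5 + 4 + 5 = 14 ≤ 20, output 17 + 7 + 15 = 39.
No other feasible combination does better.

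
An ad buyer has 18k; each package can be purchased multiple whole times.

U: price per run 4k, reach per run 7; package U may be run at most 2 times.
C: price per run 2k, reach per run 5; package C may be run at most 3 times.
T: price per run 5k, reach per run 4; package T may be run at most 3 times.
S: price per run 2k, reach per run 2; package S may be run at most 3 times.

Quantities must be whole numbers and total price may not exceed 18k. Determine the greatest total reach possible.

33

C has the best ratio (5/2); taking only C gives at most 3×5 = 15 (stopped by the supply cap of 3).
Mixing does better — 2×U, 3×C, and 2×S: price 18 ≤ 18, reach 2·7 + 3·5 + 2·2 = 33.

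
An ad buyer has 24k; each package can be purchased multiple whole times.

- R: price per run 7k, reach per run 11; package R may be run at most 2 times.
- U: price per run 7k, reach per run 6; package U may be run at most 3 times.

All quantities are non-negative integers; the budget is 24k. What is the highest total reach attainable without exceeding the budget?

This is a bounded integer knapsack.
Take 2×R and 1×U: price 21 ≤ 24, reach 2·11 + 1·6 = 28.
R has the best ratio (11/7) and is taken to its limit of 2; remaining capacity is filled optimally with the others.

28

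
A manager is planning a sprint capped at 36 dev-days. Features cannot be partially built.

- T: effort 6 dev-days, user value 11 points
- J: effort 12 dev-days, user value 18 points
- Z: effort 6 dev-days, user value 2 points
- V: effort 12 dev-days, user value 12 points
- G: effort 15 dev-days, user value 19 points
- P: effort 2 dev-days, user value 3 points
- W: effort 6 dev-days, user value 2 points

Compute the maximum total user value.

Allowing fractional choices, the relaxed optimum would be about 52.0, but features are indivisible.
T + J + G + P: effort 6 + 12 + 15 + 2 = 35 ≤ 36, user value 11 + 18 + 19 + 3 = 51.
T + J + G: effort 6 + 12 + 15 = 33 ≤ 36, user value 11 + 18 + 19 = 48.
Best is T, J, G, and P with total user value 51.

51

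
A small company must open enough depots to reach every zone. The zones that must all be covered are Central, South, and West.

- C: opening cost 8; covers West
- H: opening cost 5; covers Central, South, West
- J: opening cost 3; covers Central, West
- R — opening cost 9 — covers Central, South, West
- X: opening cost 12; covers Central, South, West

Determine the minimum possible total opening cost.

H alone covers Central, South, West — every zone.
Total opening cost: 5.

5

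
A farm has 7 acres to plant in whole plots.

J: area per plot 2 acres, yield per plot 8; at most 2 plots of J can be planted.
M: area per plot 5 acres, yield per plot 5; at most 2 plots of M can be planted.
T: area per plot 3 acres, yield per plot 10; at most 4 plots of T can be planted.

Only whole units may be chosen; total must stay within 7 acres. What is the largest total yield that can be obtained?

26

J has the best ratio (8/2); taking only J gives at most 2×8 = 16 (stopped by the supply cap of 2).
Mixing does better — 2×J and 1×T: area 7 ≤ 7, yield 2·8 + 1·10 = 26.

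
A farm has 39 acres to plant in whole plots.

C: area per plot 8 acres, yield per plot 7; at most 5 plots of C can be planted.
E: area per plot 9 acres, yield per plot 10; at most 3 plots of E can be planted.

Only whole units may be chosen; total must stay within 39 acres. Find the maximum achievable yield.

37

E has the best ratio (10/9); taking only E gives at most 3×10 = 30 (stopped by the supply cap of 3).
Mixing does better — 1×C and 3×E: area 35 ≤ 39, yield 1·7 + 3·10 = 37.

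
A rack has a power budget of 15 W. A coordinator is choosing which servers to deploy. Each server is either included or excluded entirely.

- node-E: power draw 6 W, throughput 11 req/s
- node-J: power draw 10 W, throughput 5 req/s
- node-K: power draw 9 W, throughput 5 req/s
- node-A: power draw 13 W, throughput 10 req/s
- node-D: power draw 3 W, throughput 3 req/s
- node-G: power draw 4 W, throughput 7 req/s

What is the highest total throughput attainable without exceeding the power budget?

node-E + node-G: power draw 6 + 4 = 10 ≤ 15, throughput 11 + 7 = 18.
node-E + node-D + node-G: power draw 6 + 3 + 4 = 13 ≤ 15, throughput 11 + 3 + 7 = 21.
node-E + node-K: power draw 6 + 9 = 15 ≤ 15, throughput 11 + 5 = 16.
Best is node-E, node-D, and node-G with total throughput 21.

21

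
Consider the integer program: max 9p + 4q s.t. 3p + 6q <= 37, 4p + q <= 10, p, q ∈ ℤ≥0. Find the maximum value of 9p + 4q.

29

(p,q)=(1,5): 3·1+6·5=33≤37, 4·1+1·5=9≤10, objective 29.
(p,q)=(1,4): 3·1+6·4=27≤37, 4·1+1·4=8≤10, objective 25.
(p,q)=(0,6): 3·0+6·6=36≤37, 4·0+1·6=6≤10, objective 24.
(p,q)=(0,5): 3·0+6·5=30≤37, 4·0+1·5=5≤10, objective 20.
Maximum is 29 at (p,q)=(1,5).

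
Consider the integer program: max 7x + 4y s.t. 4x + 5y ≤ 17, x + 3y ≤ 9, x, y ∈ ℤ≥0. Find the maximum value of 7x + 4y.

The continuous relaxation peaks at (4.25, 0) with value 29.75; rounding to a feasible lattice point costs some objective.
(x,y)=(4,0): 4·4+5·0=16≤17, 1·4+3·0=4≤9, objective 28.
(x,y)=(3,1): 4·3+5·1=17≤17, 1·3+3·1=6≤9, objective 25.
(x,y)=(3,0): 4·3+5·0=12≤17, 1·3+3·0=3≤9, objective 21.
The best lattice point is (4,0), giving 28.

28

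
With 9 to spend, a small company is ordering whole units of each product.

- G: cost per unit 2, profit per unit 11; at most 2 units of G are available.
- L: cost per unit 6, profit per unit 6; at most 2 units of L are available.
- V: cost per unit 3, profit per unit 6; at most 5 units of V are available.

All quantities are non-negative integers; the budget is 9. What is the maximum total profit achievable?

2×G and 1×V: cost 7 ≤ 9, profit 2·11 + 1·6 = 28.
1×G and 2×V: cost 8 ≤ 9, profit 1·11 + 2·6 = 23.
Best is 28.

28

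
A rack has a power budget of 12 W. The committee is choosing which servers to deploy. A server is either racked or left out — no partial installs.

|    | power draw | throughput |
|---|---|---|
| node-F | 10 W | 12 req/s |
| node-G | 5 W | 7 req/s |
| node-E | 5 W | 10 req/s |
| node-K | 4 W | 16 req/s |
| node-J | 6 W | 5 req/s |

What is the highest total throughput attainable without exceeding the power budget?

This is a 0-1 knapsack instance.
node-G + node-K: power draw 5 + 4 = 9 ≤ 12, throughput 7 + 16 = 23.
node-E + node-K: power draw 5 + 4 = 9 ≤ 12, throughput 10 + 16 = 26.
Best is node-E and node-K with total throughput 26.

26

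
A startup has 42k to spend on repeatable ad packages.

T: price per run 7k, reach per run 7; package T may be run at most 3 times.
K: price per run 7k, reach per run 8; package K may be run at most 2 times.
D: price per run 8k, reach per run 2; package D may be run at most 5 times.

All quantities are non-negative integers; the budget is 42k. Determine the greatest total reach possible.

37

3×T and 2×K: price 35 ≤ 42, reach 3·7 + 2·8 = 37.
2×T, 2×K, and 1×D: price 36 ≤ 42, reach 2·7 + 2·8 + 1·2 = 32.
Best is 37.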